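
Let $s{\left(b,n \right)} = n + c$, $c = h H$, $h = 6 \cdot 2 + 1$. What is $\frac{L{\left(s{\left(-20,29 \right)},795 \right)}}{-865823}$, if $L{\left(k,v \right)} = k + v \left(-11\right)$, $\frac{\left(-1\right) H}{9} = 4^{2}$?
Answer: $\frac{10588}{865823} \approx 0.012229$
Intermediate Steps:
$H = -144$ ($H = - 9 \cdot 4^{2} = \left(-9\right) 16 = -144$)
$h = 13$ ($h = 12 + 1 = 13$)
$c = -1872$ ($c = 13 \left(-144\right) = -1872$)
$s{\left(b,n \right)} = -1872 + n$ ($s{\left(b,n \right)} = n - 1872 = -1872 + n$)
$L{\left(k,v \right)} = k - 11 v$
$\frac{L{\left(s{\left(-20,29 \right)},795 \right)}}{-865823} = \frac{\left(-1872 + 29\right) - 8745}{-865823} = \left(-1843 - 8745\right) \left(- \frac{1}{865823}\right) = \left(-10588\right) \left(- \frac{1}{865823}\right) = \frac{10588}{865823}$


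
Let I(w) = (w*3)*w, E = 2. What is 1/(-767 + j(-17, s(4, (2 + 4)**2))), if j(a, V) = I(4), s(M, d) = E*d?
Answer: -1/719 ≈ -0.0013908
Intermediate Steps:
I(w) = 3*w**2 (I(w) = (3*w)*w = 3*w**2)
s(M, d) = 2*d
j(a, V) = 48 (j(a, V) = 3*4**2 = 3*16 = 48)
1/(-767 + j(-17, s(4, (2 + 4)**2))) = 1/(-767 + 48) = 1/(-719) = -1/719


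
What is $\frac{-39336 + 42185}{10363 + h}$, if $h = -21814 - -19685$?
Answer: $\frac{2849}{8234} \approx 0.346$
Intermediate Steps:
$h = -2129$ ($h = -21814 + 19685 = -2129$)
$\frac{-39336 + 42185}{10363 + h} = \frac{-39336 + 42185}{10363 - 2129} = \frac{2849}{8234}$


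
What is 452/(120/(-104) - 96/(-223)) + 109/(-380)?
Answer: -498160813/796860 ≈ -625.15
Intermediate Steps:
452/(120/(-104) - 96/(-223)) + 109/(-380) = 452/(120*(-1/104) - 96*(-1/223)) + 109*(-1/380) = 452/(-15/13 + 96/223) - 109/380 = 452/(-2097/2899) - 109/380 = 452*(-2899/2097) - 109/380 = -1310348/2097 - 109/380 = -498160813/796860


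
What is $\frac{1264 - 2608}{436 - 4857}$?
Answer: $\frac{1344}{4421} \approx 0.304$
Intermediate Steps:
$\frac{1264 - 2608}{436 - 4857} = - \frac{1344}{-4421} = \left(-1344\right) \left(- \frac{1}{4421}\right) = \frac{1344}{4421}$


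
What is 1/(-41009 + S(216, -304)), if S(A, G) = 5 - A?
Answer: -1/41220 ≈ -2.4260e-5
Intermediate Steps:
1/(-41009 + S(216, -304)) = 1/(-41009 + (5 - 1*216)) = 1/(-41009 + (5 - 216)) = 1/(-41009 - 211) = 1/(-41220) = -1/41220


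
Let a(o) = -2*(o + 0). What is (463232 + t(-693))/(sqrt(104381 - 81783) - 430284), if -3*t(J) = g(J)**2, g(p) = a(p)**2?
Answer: 264640741313736480/92572149029 + 615037373720*sqrt(22598)/92572149029 ≈ 2.8598e+6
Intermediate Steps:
a(o) = -2*o
g(p) = 4*p**2 (g(p) = (-2*p)**2 = 4*p**2)
t(J) = -16*J**4/3
(463232 + t(-693))/(sqrt(104381 - 81783) - 430284) = (463232 - 16/3*(-693)**4)/(sqrt(104381 - 81783) - 430284) = (463232 - 16/3*230639102001)/(sqrt(22598) - 430284) = (463232 - 1230075210672)/(-430284 + sqrt(22598)) = -1230074747440/(-430284 + sqrt(22598))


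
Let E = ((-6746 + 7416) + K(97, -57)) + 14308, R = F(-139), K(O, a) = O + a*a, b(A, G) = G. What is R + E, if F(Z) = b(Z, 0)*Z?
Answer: 18324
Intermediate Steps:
K(O, a) = O + a²
F(Z) = 0 (F(Z) = 0*Z = 0)
R = 0
E = 18324 (E = ((-6746 + 7416) + (97 + (-57)²)) + 14308 = (670 + (97 + 3249)) + 14308 = (670 + 3346) + 14308 = 4016 + 14308 = 18324)
R + E = 0 + 18324 = 18324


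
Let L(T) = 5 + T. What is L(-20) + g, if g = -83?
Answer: -98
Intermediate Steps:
L(-20) + g = (5 - 20) - 83 = -15 - 83 = -98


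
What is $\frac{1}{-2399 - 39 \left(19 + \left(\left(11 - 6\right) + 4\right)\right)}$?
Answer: $- \frac{1}{3491} \approx -0.00028645$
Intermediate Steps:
$\frac{1}{-2399 - 39 \left(19 + \left(\left(11 - 6\right) + 4\right)\right)} = \frac{1}{-2399 - 39 \left(19 + \left(5 + 4\right)\right)} = \frac{1}{-2399 - 39 \left(19 + 9\right)} = \frac{1}{-2399 - 1092} = \frac{1}{-3491} = - \frac{1}{3491}$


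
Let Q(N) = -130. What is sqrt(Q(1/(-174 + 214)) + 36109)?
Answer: sqrt(35979) ≈ 189.68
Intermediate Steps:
sqrt(Q(1/(-174 + 214)) + 36109) = sqrt(-130 + 36109) = sqrt(35979)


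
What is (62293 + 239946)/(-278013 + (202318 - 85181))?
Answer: -302239/160876 ≈ -1.8787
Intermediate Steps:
(62293 + 239946)/(-278013 + (202318 - 85181)) = 302239/(-278013 + 117137) = 302239/(-160876) = 302239*(-1/160876) = -302239/160876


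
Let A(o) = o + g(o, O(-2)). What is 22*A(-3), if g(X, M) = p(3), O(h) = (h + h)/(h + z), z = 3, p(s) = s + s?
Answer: 66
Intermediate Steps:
p(s) = 2*s
O(h) = 2*h/(3 + h) (O(h) = (h + h)/(h + 3) = (2*h)/(3 + h) = 2*h/(3 + h))
g(X, M) = 6 (g(X, M) = 2*3 = 6)
A(o) = 6 + o (A(o) = o + 6 = 6 + o)
22*A(-3) = 22*(6 - 3) = 22*3 = 66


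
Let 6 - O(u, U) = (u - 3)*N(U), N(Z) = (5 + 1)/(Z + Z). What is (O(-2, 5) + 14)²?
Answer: 529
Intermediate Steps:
N(Z) = 3/Z (N(Z) = 6/((2*Z)) = 6*(1/(2*Z)) = 3/Z)
O(u, U) = 6 - 3*(-3 + u)/U (O(u, U) = 6 - (u - 3)*3/U = 6 - (-3 + u)*3/U = 6 - 3*(-3 + u)/U)
(O(-2, 5) + 14)² = (3*(3 - 1*(-2) + 2*5)/5 + 14)² = (3*(⅕)*(3 + 2 + 10) + 14)² = (3*(⅕)*15 + 14)² = (9 + 14)² = 23² = 529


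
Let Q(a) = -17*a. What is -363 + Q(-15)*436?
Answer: 110817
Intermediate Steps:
-363 + Q(-15)*436 = -363 - 17*(-15)*436 = -363 + 255*436 = -363 + 111180 = 110817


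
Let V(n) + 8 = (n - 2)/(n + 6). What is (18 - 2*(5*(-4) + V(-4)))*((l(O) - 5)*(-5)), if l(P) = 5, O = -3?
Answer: 0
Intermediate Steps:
V(n) = -8 + (-2 + n)/(6 + n) (V(n) = -8 + (n - 2)/(n + 6) = -8 + (-2 + n)/(6 + n))
(18 - 2*(5*(-4) + V(-4)))*((l(O) - 5)*(-5)) = (18 - 2*(5*(-4) + (-50 - 7*(-4))/(6 - 4)))*((5 - 5)*(-5)) = (18 - 2*(-20 + (-50 + 28)/2))*(0*(-5)) = (18 - 2*(-20 + (½)*(-22)))*0 = (18 - 2*(-20 - 11))*0 = (18 - 2*(-31))*0 = (18 + 62)*0 = 80*0 = 0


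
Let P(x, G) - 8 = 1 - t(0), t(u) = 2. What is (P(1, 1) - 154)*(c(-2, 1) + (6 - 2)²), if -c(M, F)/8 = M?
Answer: -4704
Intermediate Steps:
c(M, F) = -8*M
P(x, G) = 7 (P(x, G) = 8 + (1 - 1*2) = 8 + (1 - 2) = 8 - 1 = 7)
(P(1, 1) - 154)*(c(-2, 1) + (6 - 2)²) = (7 - 154)*(-8*(-2) + (6 - 2)²) = -147*(16 + 4²) = -147*(16 + 16) = -147*32 = -4704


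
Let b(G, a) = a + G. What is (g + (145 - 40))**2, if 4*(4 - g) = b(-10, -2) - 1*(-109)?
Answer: 114921/16 ≈ 7182.6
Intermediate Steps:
b(G, a) = G + a
g = -81/4 (g = 4 - ((-10 - 2) - 1*(-109))/4 = 4 - (-12 + 109)/4 = 4 - 1/4*97 = 4 - 97/4 = -81/4 ≈ -20.250)
(g + (145 - 40))**2 = (-81/4 + (145 - 40))**2 = (-81/4 + 105)**2 = (339/4)**2 = 114921/16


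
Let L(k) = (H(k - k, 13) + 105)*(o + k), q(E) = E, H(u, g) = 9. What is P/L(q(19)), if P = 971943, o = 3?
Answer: 323981/836 ≈ 387.54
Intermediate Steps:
L(k) = 342 + 114*k (L(k) = (9 + 105)*(3 + k) = 114*(3 + k) = 342 + 114*k)
P/L(q(19)) = 971943/(342 + 114*19) = 971943/(342 + 2166) = 971943/2508 = 971943*(1/2508) = 323981/836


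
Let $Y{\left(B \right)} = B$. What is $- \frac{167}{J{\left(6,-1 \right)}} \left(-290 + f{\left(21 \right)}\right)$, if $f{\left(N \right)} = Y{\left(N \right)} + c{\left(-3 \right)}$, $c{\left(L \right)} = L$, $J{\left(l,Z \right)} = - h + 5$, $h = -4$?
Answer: $\frac{45424}{9} \approx 5047.1$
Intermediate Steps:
$J{\left(l,Z \right)} = 9$ ($J{\left(l,Z \right)} = \left(-1\right) \left(-4\right) + 5 = 4 + 5 = 9$)
$f{\left(N \right)} = -3 + N$ ($f{\left(N \right)} = N - 3 = -3 + N$)
$- \frac{167}{J{\left(6,-1 \right)}} \left(-290 + f{\left(21 \right)}\right) = - \frac{167}{9} \left(-290 + \left(-3 + 21\right)\right) = \left(-167\right) \frac{1}{9} \left(-290 + 18\right) = \left(- \frac{167}{9}\right) \left(-272\right) = \frac{45424}{9}$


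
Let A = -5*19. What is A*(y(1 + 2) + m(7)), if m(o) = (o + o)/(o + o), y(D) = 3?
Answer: -380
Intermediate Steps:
A = -95
m(o) = 1 (m(o) = (2*o)/((2*o)) = (2*o)*(1/(2*o)) = 1)
A*(y(1 + 2) + m(7)) = -95*(3 + 1) = -95*4 = -380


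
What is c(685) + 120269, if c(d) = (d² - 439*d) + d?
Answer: 289464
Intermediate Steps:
c(d) = d² - 438*d
c(685) + 120269 = 685*(-438 + 685) + 120269 = 685*247 + 120269 = 169195 + 120269 = 289464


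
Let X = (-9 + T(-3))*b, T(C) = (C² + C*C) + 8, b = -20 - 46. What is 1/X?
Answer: -1/1122 ≈ -0.00089127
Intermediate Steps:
b = -66
T(C) = 8 + 2*C² (T(C) = (C² + C²) + 8 = 2*C² + 8 = 8 + 2*C²)
X = -1122 (X = (-9 + (8 + 2*(-3)²))*(-66) = (-9 + (8 + 2*9))*(-66) = (-9 + (8 + 18))*(-66) = (-9 + 26)*(-66) = 17*(-66) = -1122)
1/X = 1/(-1122) = -1/1122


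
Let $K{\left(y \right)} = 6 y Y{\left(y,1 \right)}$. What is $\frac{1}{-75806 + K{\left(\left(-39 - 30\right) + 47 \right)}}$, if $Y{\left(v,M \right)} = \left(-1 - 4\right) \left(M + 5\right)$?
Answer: $- \frac{1}{71846} \approx -1.3919 \cdot 10^{-5}$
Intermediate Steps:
$Y{\left(v,M \right)} = -25 - 5 M$ ($Y{\left(v,M \right)} = - 5 \left(5 + M\right) = -25 - 5 M$)
$K{\left(y \right)} = - 180 y$ ($K{\left(y \right)} = 6 y \left(-25 - 5\right) = 6 y \left(-30\right) = - 180 y$)
$\frac{1}{-75806 + K{\left(\left(-39 - 30\right) + 47 \right)}} = \frac{1}{-75806 - 180 \left(\left(-39 - 30\right) + 47\right)} = \frac{1}{-75806 - 180 \left(-69 + 47\right)} = \frac{1}{-75806 - -3960} = \frac{1}{-75806 + 3960} = \frac{1}{-71846} = - \frac{1}{71846}$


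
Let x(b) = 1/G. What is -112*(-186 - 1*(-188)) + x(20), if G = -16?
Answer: -3585/16 ≈ -224.06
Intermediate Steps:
x(b) = -1/16 (x(b) = 1/(-16) = -1/16)
-112*(-186 - 1*(-188)) + x(20) = -112*(-186 - 1*(-188)) - 1/16 = -112*(-186 + 188) - 1/16 = -112*2 - 1/16 = -224 - 1/16 = -3585/16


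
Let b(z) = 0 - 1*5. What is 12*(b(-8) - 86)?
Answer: -1092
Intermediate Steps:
b(z) = -5 (b(z) = 0 - 5 = -5)
12*(b(-8) - 86) = 12*(-5 - 86) = 12*(-91) = -1092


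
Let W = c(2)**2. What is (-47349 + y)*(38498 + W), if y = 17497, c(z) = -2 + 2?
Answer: -1149242296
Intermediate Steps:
c(z) = 0
W = 0 (W = 0**2 = 0)
(-47349 + y)*(38498 + W) = (-47349 + 17497)*(38498 + 0) = -29852*38498 = -1149242296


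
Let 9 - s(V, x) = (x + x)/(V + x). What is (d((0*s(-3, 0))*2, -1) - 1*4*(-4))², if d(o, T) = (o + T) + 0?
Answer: 225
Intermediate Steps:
s(V, x) = 9 - 2*x/(V + x) (s(V, x) = 9 - (x + x)/(V + x) = 9 - 2*x/(V + x))
d(o, T) = T + o (d(o, T) = (T + o) + 0 = T + o)
(d((0*s(-3, 0))*2, -1) - 1*4*(-4))² = ((-1 + (0*((7*0 + 9*(-3))/(-3 + 0)))*2) - 1*4*(-4))² = ((-1 + (0*((0 - 27)/(-3)))*2) - 4*(-4))² = ((-1 + (0*(-⅓*(-27)))*2) + 16)² = ((-1 + (0*9)*2) + 16)² = ((-1 + 0*2) + 16)² = ((-1 + 0) + 16)² = (-1 + 16)² = 15² = 225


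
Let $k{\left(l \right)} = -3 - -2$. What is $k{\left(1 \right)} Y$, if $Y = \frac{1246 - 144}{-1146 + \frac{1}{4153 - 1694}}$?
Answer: $\frac{2709818}{2818013} \approx 0.96161$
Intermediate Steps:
$k{\left(l \right)} = -1$ ($k{\left(l \right)} = -3 + 2 = -1$)
$Y = - \frac{2709818}{2818013}$ ($Y = \frac{1102}{-1146 + \frac{1}{2459}} = \frac{1102}{- \frac{2818013}{2459}} = 1102 \left(- \frac{2459}{2818013}\right) = - \frac{2709818}{2818013} \approx -0.96161$)
$k{\left(1 \right)} Y = \left(-1\right) \left(- \frac{2709818}{2818013}\right) = \frac{2709818}{2818013}$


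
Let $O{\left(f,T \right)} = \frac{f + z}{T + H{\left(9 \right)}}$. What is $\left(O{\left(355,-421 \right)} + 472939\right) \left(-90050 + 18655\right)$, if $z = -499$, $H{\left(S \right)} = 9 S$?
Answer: $- \frac{574013672429}{17} \approx -3.3766 \cdot 10^{10}$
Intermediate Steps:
$O{\left(f,T \right)} = \frac{-499 + f}{81 + T}$ ($O{\left(f,T \right)} = \frac{f - 499}{T + 9 \cdot 9} = \frac{-499 + f}{T + 81} = \frac{-499 + f}{81 + T}$)
$\left(O{\left(355,-421 \right)} + 472939\right) \left(-90050 + 18655\right) = \left(\frac{-499 + 355}{81 - 421} + 472939\right) \left(-90050 + 18655\right) = \left(\frac{1}{-340} \left(-144\right) + 472939\right) \left(-71395\right) = \left(\left(- \frac{1}{340}\right) \left(-144\right) + 472939\right) \left(-71395\right) = \left(\frac{36}{85} + 472939\right) \left(-71395\right) = \frac{40199851}{85} \left(-71395\right) = - \frac{574013672429}{17}$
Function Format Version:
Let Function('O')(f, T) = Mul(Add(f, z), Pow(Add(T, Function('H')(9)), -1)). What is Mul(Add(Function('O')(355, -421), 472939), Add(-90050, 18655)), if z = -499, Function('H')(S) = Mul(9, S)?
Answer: Rational(-574013672429, 17) ≈ -3.3766e+10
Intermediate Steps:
Function('O')(f, T) = Mul(Pow(Add(81, T), -1), Add(-499, f)) (Function('O')(f, T) = Mul(Add(f, -499), Pow(Add(T, Mul(9, 9)), -1)) = Mul(Add(-499, f), Pow(Add(T, 81), -1)) = Mul(Add(-499, f), Pow(Add(81, T), -1)) = Mul(Pow(Add(81, T), -1), Add(-499, f)))
Mul(Add(Function('O')(355, -421), 472939), Add(-90050, 18655)) = Mul(Add(Mul(Pow(Add(81, -421), -1), Add(-499, 355)), 472939), Add(-90050, 18655)) = Mul(Add(Mul(Pow(-340, -1), -144), 472939), -71395) = Mul(Add(Mul(Rational(-1, 340), -144), 472939), -71395) = Mul(Add(Rational(36, 85), 472939), -71395) = Mul(Rational(40199851, 85), -71395) = Rational(-574013672429, 17)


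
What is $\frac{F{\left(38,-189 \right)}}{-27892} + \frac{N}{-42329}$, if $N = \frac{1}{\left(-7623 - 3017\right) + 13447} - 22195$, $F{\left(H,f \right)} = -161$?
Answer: $\frac{1756839262671}{3314057793676} \approx 0.53012$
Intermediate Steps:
$N = - \frac{62301364}{2807}$ ($N = \frac{1}{-10640 + 13447} - 22195 = \frac{1}{2807} - 22195 = - \frac{62301364}{2807} \approx -22195.0$)
$\frac{F{\left(38,-189 \right)}}{-27892} + \frac{N}{-42329} = - \frac{161}{-27892} - \frac{62301364}{2807 \left(-42329\right)} = \left(-161\right) \left(- \frac{1}{27892}\right) - - \frac{62301364}{118817503} = \frac{161}{27892} + \frac{62301364}{118817503} = \frac{1756839262671}{3314057793676}$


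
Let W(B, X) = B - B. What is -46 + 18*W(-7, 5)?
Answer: -46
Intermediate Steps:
W(B, X) = 0
-46 + 18*W(-7, 5) = -46 + 18*0 = -46 + 0 = -46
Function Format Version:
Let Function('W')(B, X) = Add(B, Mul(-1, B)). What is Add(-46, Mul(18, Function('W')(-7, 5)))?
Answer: -46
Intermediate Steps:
Function('W')(B, X) = 0
Add(-46, Mul(18, Function('W')(-7, 5))) = Add(-46, Mul(18, 0)) = Add(-46, 0) = -46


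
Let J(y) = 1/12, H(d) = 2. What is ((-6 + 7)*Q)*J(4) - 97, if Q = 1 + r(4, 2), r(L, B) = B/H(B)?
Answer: -581/6 ≈ -96.833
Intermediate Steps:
r(L, B) = B/2
J(y) = 1/12
Q = 2 (Q = 1 + (1/2)*2 = 1 + 1 = 2)
((-6 + 7)*Q)*J(4) - 97 = ((-6 + 7)*2)*(1/12) - 97 = (1*2)*(1/12) - 97 = 2*(1/12) - 97 = 1/6 - 97 = -581/6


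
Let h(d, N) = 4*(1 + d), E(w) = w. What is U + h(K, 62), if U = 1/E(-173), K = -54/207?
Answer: 11741/3979 ≈ 2.9507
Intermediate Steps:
K = -6/23 (K = -54*1/207 = -6/23 ≈ -0.26087)
h(d, N) = 4 + 4*d
U = -1/173 (U = 1/(-173) = -1/173 ≈ -0.0057803)
U + h(K, 62) = -1/173 + (4 + 4*(-6/23)) = -1/173 + (4 - 24/23) = -1/173 + 68/23 = 11741/3979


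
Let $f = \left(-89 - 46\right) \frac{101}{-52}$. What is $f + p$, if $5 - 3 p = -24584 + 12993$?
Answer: $\frac{643897}{156} \approx 4127.5$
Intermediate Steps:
$f = \frac{13635}{52}$ ($f = - 135 \cdot 101 \left(- \frac{1}{52}\right) = \left(-135\right) \left(- \frac{101}{52}\right) = \frac{13635}{52} \approx 262.21$)
$p = \frac{11596}{3}$ ($p = \frac{5}{3} - \frac{-24584 + 12993}{3} = \frac{5}{3} - - \frac{11591}{3} = \frac{5}{3} + \frac{11591}{3} = \frac{11596}{3} \approx 3865.3$)
$f + p = \frac{13635}{52} + \frac{11596}{3} = \frac{643897}{156}$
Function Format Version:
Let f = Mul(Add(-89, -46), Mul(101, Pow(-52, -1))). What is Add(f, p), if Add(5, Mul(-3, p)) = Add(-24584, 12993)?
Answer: Rational(643897, 156) ≈ 4127.5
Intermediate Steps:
f = Rational(13635, 52) (f = Mul(-135, Mul(101, Rational(-1, 52))) = Mul(-135, Rational(-101, 52)) = Rational(13635, 52) ≈ 262.21)
p = Rational(11596, 3) (p = Add(Rational(5, 3), Mul(Rational(-1, 3), Add(-24584, 12993))) = Add(Rational(5, 3), Mul(Rational(-1, 3), -11591)) = Add(Rational(5, 3), Rational(11591, 3)) = Rational(11596, 3) ≈ 3865.3)
Add(f, p) = Add(Rational(13635, 52), Rational(11596, 3)) = Rational(643897, 156)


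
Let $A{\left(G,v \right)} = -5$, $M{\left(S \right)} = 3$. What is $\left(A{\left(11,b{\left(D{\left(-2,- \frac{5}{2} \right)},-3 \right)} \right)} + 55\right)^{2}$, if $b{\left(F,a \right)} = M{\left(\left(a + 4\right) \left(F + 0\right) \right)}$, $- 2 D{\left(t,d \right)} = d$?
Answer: $2500$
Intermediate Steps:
$D{\left(t,d \right)} = - \frac{d}{2}$
$b{\left(F,a \right)} = 3$
$\left(A{\left(11,b{\left(D{\left(-2,- \frac{5}{2} \right)},-3 \right)} \right)} + 55\right)^{2} = \left(-5 + 55\right)^{2} = 50^{2} = 2500$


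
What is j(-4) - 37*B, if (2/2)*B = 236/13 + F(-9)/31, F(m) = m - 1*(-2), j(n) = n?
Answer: -268937/403 ≈ -667.34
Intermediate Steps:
F(m) = 2 + m (F(m) = m + 2 = 2 + m)
B = 7225/403 (B = 236/13 + (2 - 9)/31 = 236*(1/13) - 7*1/31 = 236/13 - 7/31 = 7225/403 ≈ 17.928)
j(-4) - 37*B = -4 - 37*7225/403 = -4 - 267325/403 = -268937/403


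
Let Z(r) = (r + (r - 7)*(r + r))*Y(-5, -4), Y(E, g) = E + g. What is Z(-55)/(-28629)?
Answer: 6765/3181 ≈ 2.1267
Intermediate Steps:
Z(r) = -9*r - 18*r*(-7 + r) (Z(r) = (r + (r - 7)*(r + r))*(-5 - 4) = (r + (-7 + r)*(2*r))*(-9) = (r + 2*r*(-7 + r))*(-9) = -9*r - 18*r*(-7 + r))
Z(-55)/(-28629) = (9*(-55)*(13 - 2*(-55)))/(-28629) = (9*(-55)*(13 + 110))*(-1/28629) = (9*(-55)*123)*(-1/28629) = -60885*(-1/28629) = 6765/3181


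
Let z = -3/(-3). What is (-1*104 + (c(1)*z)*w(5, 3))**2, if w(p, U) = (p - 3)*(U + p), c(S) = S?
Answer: 7744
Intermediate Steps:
w(p, U) = (-3 + p)*(U + p)
z = 1 (z = -3*(-1/3) = 1)
(-1*104 + (c(1)*z)*w(5, 3))**2 = (-1*104 + (1*1)*(5**2 - 3*3 - 3*5 + 3*5))**2 = (-104 + 1*(25 - 9 - 15 + 15))**2 = (-104 + 1*16)**2 = (-104 + 16)**2 = (-88)**2 = 7744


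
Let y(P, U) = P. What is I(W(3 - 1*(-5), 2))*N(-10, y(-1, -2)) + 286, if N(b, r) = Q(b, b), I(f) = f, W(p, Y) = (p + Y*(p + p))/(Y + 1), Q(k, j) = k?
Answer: 458/3 ≈ 152.67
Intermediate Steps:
W(p, Y) = (p + 2*Y*p)/(1 + Y) (W(p, Y) = (p + Y*(2*p))/(1 + Y) = (p + 2*Y*p)/(1 + Y))
N(b, r) = b
I(W(3 - 1*(-5), 2))*N(-10, y(-1, -2)) + 286 = ((3 - 1*(-5))*(1 + 2*2)/(1 + 2))*(-10) + 286 = ((3 + 5)*(1 + 4)/3)*(-10) + 286 = (8*(⅓)*5)*(-10) + 286 = (40/3)*(-10) + 286 = -400/3 + 286 = 458/3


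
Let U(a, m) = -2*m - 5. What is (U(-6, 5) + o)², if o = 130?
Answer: 13225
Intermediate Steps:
U(a, m) = -5 - 2*m
(U(-6, 5) + o)² = ((-5 - 2*5) + 130)² = ((-5 - 10) + 130)² = (-15 + 130)² = 115² = 13225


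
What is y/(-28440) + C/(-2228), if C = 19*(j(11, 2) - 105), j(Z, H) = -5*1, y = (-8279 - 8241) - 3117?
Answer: 25797709/15841080 ≈ 1.6285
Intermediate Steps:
y = -19637 (y = -16520 - 3117 = -19637)
j(Z, H) = -5
C = -2090 (C = 19*(-5 - 105) = 19*(-110) = -2090)
y/(-28440) + C/(-2228) = -19637/(-28440) - 2090/(-2228) = -19637*(-1/28440) - 2090*(-1/2228) = 19637/28440 + 1045/1114 = 25797709/15841080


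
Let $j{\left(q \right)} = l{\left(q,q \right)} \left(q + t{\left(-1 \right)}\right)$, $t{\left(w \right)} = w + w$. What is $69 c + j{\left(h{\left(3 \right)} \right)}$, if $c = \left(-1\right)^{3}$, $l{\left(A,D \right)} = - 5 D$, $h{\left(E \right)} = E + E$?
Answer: $-189$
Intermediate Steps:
$h{\left(E \right)} = 2 E$
$t{\left(w \right)} = 2 w$
$j{\left(q \right)} = - 5 q \left(-2 + q\right)$ ($j{\left(q \right)} = - 5 q \left(q + 2 \left(-1\right)\right) = - 5 q \left(q - 2\right) = - 5 q \left(-2 + q\right)$)
$c = -1$
$69 c + j{\left(h{\left(3 \right)} \right)} = 69 \left(-1\right) + 5 \cdot 2 \cdot 3 \left(2 - 2 \cdot 3\right) = -69 + 5 \cdot 6 \left(2 - 6\right) = -69 + 5 \cdot 6 \left(-4\right) = -69 - 120 = -189$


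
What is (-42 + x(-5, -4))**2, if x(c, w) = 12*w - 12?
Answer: 10404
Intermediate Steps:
x(c, w) = -12 + 12*w
(-42 + x(-5, -4))**2 = (-42 + (-12 + 12*(-4)))**2 = (-42 + (-12 - 48))**2 = (-42 - 60)**2 = (-102)**2 = 10404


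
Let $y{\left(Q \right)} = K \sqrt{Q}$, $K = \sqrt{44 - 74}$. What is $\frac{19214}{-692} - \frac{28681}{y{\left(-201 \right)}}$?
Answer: $- \frac{9607}{346} + \frac{28681 \sqrt{670}}{2010} \approx 341.58$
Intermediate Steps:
$K = i \sqrt{30}$ ($K = \sqrt{-30} = i \sqrt{30} \approx 5.4772 i$)
$y{\left(Q \right)} = i \sqrt{30} \sqrt{Q}$
$\frac{19214}{-692} - \frac{28681}{y{\left(-201 \right)}} = \frac{19214}{-692} - \frac{28681}{i \sqrt{30} \sqrt{-201}} = 19214 \left(- \frac{1}{692}\right) - \frac{28681}{i \sqrt{30} i \sqrt{201}} = - \frac{9607}{346} - \frac{28681}{\left(-3\right) \sqrt{670}} = - \frac{9607}{346} - 28681 \left(- \frac{\sqrt{670}}{2010}\right) = - \frac{9607}{346} + \frac{28681 \sqrt{670}}{2010}$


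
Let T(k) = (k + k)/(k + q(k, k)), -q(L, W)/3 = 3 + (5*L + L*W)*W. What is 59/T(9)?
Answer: -11151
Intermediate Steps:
q(L, W) = -9 - 3*W*(5*L + L*W) (q(L, W) = -3*(3 + (5*L + L*W)*W) = -3*(3 + W*(5*L + L*W)) = -9 - 3*W*(5*L + L*W))
T(k) = 2*k/(-9 + k - 15*k² - 3*k³) (T(k) = (k + k)/(k + (-9 - 15*k*k - 3*k*k²)) = (2*k)/(k + (-9 - 15*k² - 3*k³)) = (2*k)/(-9 + k - 15*k² - 3*k³) = 2*k/(-9 + k - 15*k² - 3*k³))
59/T(9) = 59/((-2*9/(9 - 1*9 + 3*9³ + 15*9²))) = 59/((-2*9/(9 - 9 + 3*729 + 15*81))) = 59/((-2*9/(9 - 9 + 2187 + 1215))) = 59/((-2*9/3402)) = 59/((-2*9*1/3402)) = 59/(-1/189) = 59*(-189) = -11151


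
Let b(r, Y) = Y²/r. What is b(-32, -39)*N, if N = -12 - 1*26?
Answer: 28899/16 ≈ 1806.2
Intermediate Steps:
N = -38 (N = -12 - 26 = -38)
b(-32, -39)*N = ((-39)²/(-32))*(-38) = (1521*(-1/32))*(-38) = -1521/32*(-38) = 28899/16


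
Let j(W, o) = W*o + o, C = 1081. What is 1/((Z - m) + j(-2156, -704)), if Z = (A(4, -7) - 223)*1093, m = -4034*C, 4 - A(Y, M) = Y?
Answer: 1/5634135 ≈ 1.7749e-7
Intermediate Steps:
A(Y, M) = 4 - Y
j(W, o) = o + W*o
m = -4360754 (m = -4034*1081 = -4360754)
Z = -243739 (Z = ((4 - 1*4) - 223)*1093 = ((4 - 4) - 223)*1093 = (0 - 223)*1093 = -223*1093 = -243739)
1/((Z - m) + j(-2156, -704)) = 1/((-243739 - 1*(-4360754)) - 704*(1 - 2156)) = 1/((-243739 + 4360754) - 704*(-2155)) = 1/(4117015 + 1517120) = 1/5634135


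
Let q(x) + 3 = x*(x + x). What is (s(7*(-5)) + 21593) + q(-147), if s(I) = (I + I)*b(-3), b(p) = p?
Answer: 65018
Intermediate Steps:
q(x) = -3 + 2*x² (q(x) = -3 + x*(x + x) = -3 + x*(2*x) = -3 + 2*x²)
s(I) = -6*I (s(I) = (I + I)*(-3) = (2*I)*(-3) = -6*I)
(s(7*(-5)) + 21593) + q(-147) = (-42*(-5) + 21593) + (-3 + 2*(-147)²) = (-6*(-35) + 21593) + (-3 + 2*21609) = (210 + 21593) + (-3 + 43218) = 21803 + 43215 = 65018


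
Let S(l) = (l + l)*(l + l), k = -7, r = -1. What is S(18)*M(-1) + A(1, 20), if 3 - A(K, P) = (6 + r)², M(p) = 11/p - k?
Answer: -5206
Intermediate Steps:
S(l) = 4*l² (S(l) = (2*l)*(2*l) = 4*l²)
M(p) = 7 + 11/p (M(p) = 11/p - 1*(-7) = 11/p + 7 = 7 + 11/p)
A(K, P) = -22 (A(K, P) = 3 - (6 - 1)² = 3 - 1*5² = 3 - 1*25 = 3 - 25 = -22)
S(18)*M(-1) + A(1, 20) = (4*18²)*(7 + 11/(-1)) - 22 = (4*324)*(7 + 11*(-1)) - 22 = 1296*(7 - 11) - 22 = 1296*(-4) - 22 = -5184 - 22 = -5206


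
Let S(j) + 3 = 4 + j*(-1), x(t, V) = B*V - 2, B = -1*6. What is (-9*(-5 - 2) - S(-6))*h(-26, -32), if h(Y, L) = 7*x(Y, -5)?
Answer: 10976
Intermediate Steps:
B = -6
x(t, V) = -2 - 6*V (x(t, V) = -6*V - 2 = -2 - 6*V)
h(Y, L) = 196 (h(Y, L) = 7*(-2 - 6*(-5)) = 7*(-2 + 30) = 7*28 = 196)
S(j) = 1 - j (S(j) = -3 + (4 + j*(-1)) = -3 + (4 - j) = 1 - j)
(-9*(-5 - 2) - S(-6))*h(-26, -32) = (-9*(-5 - 2) - (1 - 1*(-6)))*196 = (-9*(-7) - (1 + 6))*196 = (63 - 1*7)*196 = (63 - 7)*196 = 56*196 = 10976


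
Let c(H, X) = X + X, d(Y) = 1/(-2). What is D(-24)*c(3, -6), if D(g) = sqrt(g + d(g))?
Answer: -42*I*sqrt(2) ≈ -59.397*I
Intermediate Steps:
d(Y) = -1/2 (d(Y) = 1*(-1/2) = -1/2)
c(H, X) = 2*X
D(g) = sqrt(-1/2 + g) (D(g) = sqrt(g - 1/2) = sqrt(-1/2 + g))
D(-24)*c(3, -6) = (sqrt(-2 + 4*(-24))/2)*(2*(-6)) = (sqrt(-2 - 96)/2)*(-12) = (sqrt(-98)/2)*(-12) = ((7*I*sqrt(2))/2)*(-12) = (7*I*sqrt(2)/2)*(-12) = -42*I*sqrt(2)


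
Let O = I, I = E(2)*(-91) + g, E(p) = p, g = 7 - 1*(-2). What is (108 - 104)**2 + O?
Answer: -157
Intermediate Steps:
g = 9 (g = 7 + 2 = 9)
I = -173 (I = 2*(-91) + 9 = -182 + 9 = -173)
O = -173
(108 - 104)**2 + O = (108 - 104)**2 - 173 = 4**2 - 173 = 16 - 173 = -157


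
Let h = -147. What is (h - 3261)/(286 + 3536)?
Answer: -568/637 ≈ -0.89168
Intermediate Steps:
(h - 3261)/(286 + 3536) = (-147 - 3261)/(286 + 3536) = -3408/3822 = -3408*1/3822 = -568/637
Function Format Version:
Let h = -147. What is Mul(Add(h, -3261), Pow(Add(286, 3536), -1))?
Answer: Rational(-568, 637) ≈ -0.89168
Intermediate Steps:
Mul(Add(h, -3261), Pow(Add(286, 3536), -1)) = Mul(Add(-147, -3261), Pow(Add(286, 3536), -1)) = Mul(-3408, Pow(3822, -1)) = Mul(-3408, Rational(1, 3822)) = Rational(-568, 637)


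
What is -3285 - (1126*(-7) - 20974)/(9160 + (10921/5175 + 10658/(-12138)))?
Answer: -157379764070565/47954584829 ≈ -3281.9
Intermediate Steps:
-3285 - (1126*(-7) - 20974)/(9160 + (10921/5175 + 10658/(-12138))) = -3285 - (-7882 - 20974)/(9160 + (10921*(1/5175) + 10658*(-1/12138))) = -3285 - (-28856)/(9160 + (10921/5175 - 5329/6069)) = -3285 - (-28856)/(9160 + 12900658/10469025) = -3285 - (-28856)/95909169658/10469025 = -3285 - (-28856)*10469025/95909169658 = -3285 - 1*(-151047092700/47954584829) = -3285 + 151047092700/47954584829 = -157379764070565/47954584829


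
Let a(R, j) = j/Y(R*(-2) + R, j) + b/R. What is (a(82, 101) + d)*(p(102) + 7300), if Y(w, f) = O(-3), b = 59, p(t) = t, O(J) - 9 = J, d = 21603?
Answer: 19684345856/123 ≈ 1.6004e+8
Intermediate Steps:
O(J) = 9 + J
Y(w, f) = 6 (Y(w, f) = 9 - 3 = 6)
a(R, j) = 59/R + j/6 (a(R, j) = j/6 + 59/R = 59/R + j/6)
(a(82, 101) + d)*(p(102) + 7300) = ((59/82 + (1/6)*101) + 21603)*(102 + 7300) = ((59*(1/82) + 101/6) + 21603)*7402 = ((59/82 + 101/6) + 21603)*7402 = (2159/123 + 21603)*7402 = (2659328/123)*7402 = 19684345856/123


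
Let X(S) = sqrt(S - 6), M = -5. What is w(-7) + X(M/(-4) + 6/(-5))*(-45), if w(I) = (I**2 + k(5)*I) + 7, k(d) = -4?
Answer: 84 - 9*I*sqrt(595)/2 ≈ 84.0 - 109.77*I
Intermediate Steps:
w(I) = 7 + I**2 - 4*I (w(I) = (I**2 - 4*I) + 7 = 7 + I**2 - 4*I)
X(S) = sqrt(-6 + S)
w(-7) + X(M/(-4) + 6/(-5))*(-45) = (7 + (-7)**2 - 4*(-7)) + sqrt(-6 + (-5/(-4) + 6/(-5)))*(-45) = (7 + 49 + 28) + sqrt(-6 + (-5*(-1/4) + 6*(-1/5)))*(-45) = 84 + sqrt(-6 + (5/4 - 6/5))*(-45) = 84 + sqrt(-6 + 1/20)*(-45) = 84 + sqrt(-119/20)*(-45) = 84 + (I*sqrt(595)/10)*(-45) = 84 - 9*I*sqrt(595)/2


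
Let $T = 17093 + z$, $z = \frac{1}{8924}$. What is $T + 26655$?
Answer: $\frac{390407153}{8924} \approx 43748.0$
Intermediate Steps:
$z = \frac{1}{8924} \approx 0.00011206$
$T = \frac{152537933}{8924}$ ($T = 17093 + \frac{1}{8924} = \frac{152537933}{8924} \approx 17093.0$)
$T + 26655 = \frac{152537933}{8924} + 26655 = \frac{390407153}{8924}$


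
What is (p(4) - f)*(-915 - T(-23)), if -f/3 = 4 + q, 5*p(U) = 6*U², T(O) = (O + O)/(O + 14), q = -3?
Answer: -306397/15 ≈ -20426.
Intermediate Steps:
T(O) = 2*O/(14 + O) (T(O) = (2*O)/(14 + O) = 2*O/(14 + O))
p(U) = 6*U²/5 (p(U) = (6*U²)/5 = 6*U²/5)
f = -3 (f = -3*(4 - 3) = -3*1 = -3)
(p(4) - f)*(-915 - T(-23)) = ((6/5)*4² - 1*(-3))*(-915 - 2*(-23)/(14 - 23)) = ((6/5)*16 + 3)*(-915 - 2*(-23)/(-9)) = (96/5 + 3)*(-915 - 2*(-23)*(-1)/9) = 111*(-915 - 1*46/9)/5 = 111*(-915 - 46/9)/5 = (111/5)*(-8281/9) = -306397/15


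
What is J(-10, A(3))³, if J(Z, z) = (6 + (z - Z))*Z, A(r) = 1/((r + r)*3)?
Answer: -3017196125/729 ≈ -4.1388e+6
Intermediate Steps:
A(r) = 1/(6*r) (A(r) = (⅓)/(2*r) = (1/(2*r))*(⅓) = 1/(6*r))
J(Z, z) = Z*(6 + z - Z) (J(Z, z) = (6 + z - Z)*Z = Z*(6 + z - Z))
J(-10, A(3))³ = (-10*(6 + (⅙)/3 - 1*(-10)))³ = (-10*(6 + (⅙)*(⅓) + 10))³ = (-10*(6 + 1/18 + 10))³ = (-10*289/18)³ = (-1445/9)³ = -3017196125/729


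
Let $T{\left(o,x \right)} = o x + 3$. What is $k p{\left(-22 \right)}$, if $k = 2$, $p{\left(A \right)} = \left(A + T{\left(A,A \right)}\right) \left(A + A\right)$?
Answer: $-40920$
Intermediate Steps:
$T{\left(o,x \right)} = 3 + o x$
$p{\left(A \right)} = 2 A \left(3 + A + A^{2}\right)$ ($p{\left(A \right)} = \left(A + \left(3 + A A\right)\right) \left(A + A\right) = \left(A + \left(3 + A^{2}\right)\right) 2 A = \left(3 + A + A^{2}\right) 2 A = 2 A \left(3 + A + A^{2}\right)$)
$k p{\left(-22 \right)} = 2 \cdot 2 \left(-22\right) \left(3 - 22 + \left(-22\right)^{2}\right) = 2 \cdot 2 \left(-22\right) \left(3 - 22 + 484\right) = 2 \cdot 2 \left(-22\right) 465 = 2 \left(-20460\right) = -40920$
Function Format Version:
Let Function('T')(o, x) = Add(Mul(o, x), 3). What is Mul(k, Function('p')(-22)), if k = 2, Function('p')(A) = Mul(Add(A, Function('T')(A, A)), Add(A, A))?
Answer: -40920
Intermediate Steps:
Function('T')(o, x) = Add(3, Mul(o, x))
Function('p')(A) = Mul(2, A, Add(3, A, Pow(A, 2))) (Function('p')(A) = Mul(Add(A, Add(3, Mul(A, A))), Add(A, A)) = Mul(Add(A, Add(3, Pow(A, 2))), Mul(2, A)) = Mul(Add(3, A, Pow(A, 2)), Mul(2, A)) = Mul(2, A, Add(3, A, Pow(A, 2))))
Mul(k, Function('p')(-22)) = Mul(2, Mul(2, -22, Add(3, -22, Pow(-22, 2)))) = Mul(2, Mul(2, -22, Add(3, -22, 484))) = Mul(2, Mul(2, -22, 465)) = Mul(2, -20460) = -40920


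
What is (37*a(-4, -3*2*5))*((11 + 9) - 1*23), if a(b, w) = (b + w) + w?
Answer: 7104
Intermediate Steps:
a(b, w) = b + 2*w
(37*a(-4, -3*2*5))*((11 + 9) - 1*23) = (37*(-4 + 2*(-3*2*5)))*((11 + 9) - 1*23) = (37*(-4 + 2*(-6*5)))*(20 - 23) = (37*(-4 + 2*(-30)))*(-3) = (37*(-4 - 60))*(-3) = (37*(-64))*(-3) = -2368*(-3) = 7104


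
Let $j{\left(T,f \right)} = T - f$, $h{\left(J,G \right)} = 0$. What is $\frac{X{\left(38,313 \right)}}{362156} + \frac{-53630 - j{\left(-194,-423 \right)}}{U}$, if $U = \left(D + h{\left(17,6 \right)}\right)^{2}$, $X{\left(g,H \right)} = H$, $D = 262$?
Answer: $- \frac{1217742152}{1553739779} \approx -0.78375$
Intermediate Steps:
$U = 68644$ ($U = \left(262 + 0\right)^{2} = 262^{2} = 68644$)
$\frac{X{\left(38,313 \right)}}{362156} + \frac{-53630 - j{\left(-194,-423 \right)}}{U} = \frac{313}{362156} + \frac{-53630 - \left(-194 - -423\right)}{68644} = 313 \cdot \frac{1}{362156} + \left(-53630 - \left(-194 + 423\right)\right) \frac{1}{68644} = \frac{313}{362156} + \left(-53630 - 229\right) \frac{1}{68644} = \frac{313}{362156} - \frac{53859}{68644} = - \frac{1217742152}{1553739779}$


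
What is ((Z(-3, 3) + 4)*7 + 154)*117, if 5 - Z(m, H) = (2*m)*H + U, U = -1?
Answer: 40950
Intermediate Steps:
Z(m, H) = 6 - 2*H*m (Z(m, H) = 5 - ((2*m)*H - 1) = 5 - (2*H*m - 1) = 5 - (-1 + 2*H*m) = 5 + (1 - 2*H*m) = 6 - 2*H*m)
((Z(-3, 3) + 4)*7 + 154)*117 = (((6 - 2*3*(-3)) + 4)*7 + 154)*117 = (((6 + 18) + 4)*7 + 154)*117 = ((24 + 4)*7 + 154)*117 = (28*7 + 154)*117 = (196 + 154)*117 = 350*117 = 40950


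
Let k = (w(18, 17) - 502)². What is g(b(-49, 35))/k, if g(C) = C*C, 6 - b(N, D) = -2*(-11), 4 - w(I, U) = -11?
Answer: 256/237169 ≈ 0.0010794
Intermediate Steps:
w(I, U) = 15 (w(I, U) = 4 - 1*(-11) = 4 + 11 = 15)
b(N, D) = -16 (b(N, D) = 6 - (-2)*(-11) = 6 - 1*22 = 6 - 22 = -16)
k = 237169 (k = (15 - 502)² = (-487)² = 237169)
g(C) = C²
g(b(-49, 35))/k = (-16)²/237169 = 256*(1/237169) = 256/237169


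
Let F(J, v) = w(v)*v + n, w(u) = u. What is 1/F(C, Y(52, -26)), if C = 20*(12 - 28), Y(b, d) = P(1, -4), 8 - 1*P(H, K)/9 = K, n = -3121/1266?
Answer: 1266/14763503 ≈ 8.5752e-5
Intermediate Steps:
n = -3121/1266 (n = -3121*1/1266 = -3121/1266 ≈ -2.4652)
P(H, K) = 72 - 9*K
Y(b, d) = 108 (Y(b, d) = 72 - 9*(-4) = 72 + 36 = 108)
C = -320 (C = 20*(-16) = -320)
F(J, v) = -3121/1266 + v² (F(J, v) = v*v - 3121/1266 = v² - 3121/1266 = -3121/1266 + v²)
1/F(C, Y(52, -26)) = 1/(-3121/1266 + 108²) = 1/(-3121/1266 + 11664) = 1/(14763503/1266) = 1266/14763503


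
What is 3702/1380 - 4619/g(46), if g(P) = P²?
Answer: 5287/10580 ≈ 0.49972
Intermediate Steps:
3702/1380 - 4619/g(46) = 3702/1380 - 4619/(46²) = 3702*(1/1380) - 4619/2116 = 617/230 - 4619*1/2116 = 617/230 - 4619/2116 = 5287/10580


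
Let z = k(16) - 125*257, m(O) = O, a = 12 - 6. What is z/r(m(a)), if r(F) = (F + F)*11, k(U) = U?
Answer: -973/4 ≈ -243.25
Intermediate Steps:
a = 6
r(F) = 22*F (r(F) = (2*F)*11 = 22*F)
z = -32109 (z = 16 - 125*257 = 16 - 32125 = -32109)
z/r(m(a)) = -32109/(22*6) = -32109/132 = -32109*1/132 = -973/4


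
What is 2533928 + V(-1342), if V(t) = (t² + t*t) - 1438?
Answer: 6134418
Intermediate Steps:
V(t) = -1438 + 2*t² (V(t) = (t² + t²) - 1438 = 2*t² - 1438 = -1438 + 2*t²)
2533928 + V(-1342) = 2533928 + (-1438 + 2*(-1342)²) = 2533928 + (-1438 + 2*1800964) = 2533928 + (-1438 + 3601928) = 2533928 + 3600490 = 6134418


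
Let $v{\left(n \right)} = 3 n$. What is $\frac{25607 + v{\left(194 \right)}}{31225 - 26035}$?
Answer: $\frac{26189}{5190} \approx 5.0461$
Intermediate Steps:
$\frac{25607 + v{\left(194 \right)}}{31225 - 26035} = \frac{25607 + 3 \cdot 194}{31225 - 26035} = \frac{25607 + 582}{5190} = 26189 \cdot \frac{1}{5190} = \frac{26189}{5190}$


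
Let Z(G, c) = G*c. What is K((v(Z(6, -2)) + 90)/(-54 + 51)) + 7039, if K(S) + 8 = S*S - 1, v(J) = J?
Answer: 7706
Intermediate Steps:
K(S) = -9 + S**2 (K(S) = -8 + (S*S - 1) = -8 + (S**2 - 1) = -8 + (-1 + S**2) = -9 + S**2)
K((v(Z(6, -2)) + 90)/(-54 + 51)) + 7039 = (-9 + ((6*(-2) + 90)/(-54 + 51))**2) + 7039 = (-9 + ((-12 + 90)/(-3))**2) + 7039 = (-9 + (78*(-1/3))**2) + 7039 = (-9 + (-26)**2) + 7039 = (-9 + 676) + 7039 = 667 + 7039 = 7706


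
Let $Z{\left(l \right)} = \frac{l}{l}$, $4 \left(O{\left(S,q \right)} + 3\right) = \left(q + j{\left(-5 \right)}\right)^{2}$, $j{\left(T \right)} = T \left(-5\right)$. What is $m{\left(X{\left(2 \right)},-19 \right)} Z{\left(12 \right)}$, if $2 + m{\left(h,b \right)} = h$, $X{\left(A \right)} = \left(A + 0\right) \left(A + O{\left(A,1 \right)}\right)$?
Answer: $334$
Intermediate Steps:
$j{\left(T \right)} = - 5 T$
$O{\left(S,q \right)} = -3 + \frac{\left(25 + q\right)^{2}}{4}$ ($O{\left(S,q \right)} = -3 + \frac{\left(q - -25\right)^{2}}{4} = -3 + \frac{\left(q + 25\right)^{2}}{4} = -3 + \frac{\left(25 + q\right)^{2}}{4}$)
$X{\left(A \right)} = A \left(166 + A\right)$ ($X{\left(A \right)} = \left(A + 0\right) \left(A - \left(3 - \frac{\left(25 + 1\right)^{2}}{4}\right)\right) = A \left(A - \left(3 - \frac{26^{2}}{4}\right)\right) = A \left(A + \left(-3 + \frac{1}{4} \cdot 676\right)\right) = A \left(A + \left(-3 + 169\right)\right) = A \left(A + 166\right) = A \left(166 + A\right)$)
$m{\left(h,b \right)} = -2 + h$
$Z{\left(l \right)} = 1$
$m{\left(X{\left(2 \right)},-19 \right)} Z{\left(12 \right)} = \left(-2 + 2 \left(166 + 2\right)\right) 1 = \left(-2 + 2 \cdot 168\right) 1 = \left(-2 + 336\right) 1 = 334 \cdot 1 = 334$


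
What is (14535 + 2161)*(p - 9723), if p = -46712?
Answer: -942238760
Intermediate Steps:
(14535 + 2161)*(p - 9723) = (14535 + 2161)*(-46712 - 9723) = 16696*(-56435) = -942238760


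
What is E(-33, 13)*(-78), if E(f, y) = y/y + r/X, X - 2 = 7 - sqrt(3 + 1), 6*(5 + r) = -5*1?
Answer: -13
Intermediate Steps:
r = -35/6 (r = -5 + (-5*1)/6 = -5 + (1/6)*(-5) = -5 - 5/6 = -35/6 ≈ -5.8333)
X = 7 (X = 2 + (7 - sqrt(3 + 1)) = 2 + (7 - sqrt(4)) = 2 + (7 - 1*2) = 2 + (7 - 2) = 2 + 5 = 7)
E(f, y) = 1/6 (E(f, y) = y/y - 35/6/7 = 1 - 35/6*1/7 = 1 - 5/6 = 1/6)
E(-33, 13)*(-78) = (1/6)*(-78) = -13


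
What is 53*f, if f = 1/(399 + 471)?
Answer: 53/870 ≈ 0.060920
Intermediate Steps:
f = 1/870 ≈ 0.0011494
53*f = 53*(1/870) = 53/870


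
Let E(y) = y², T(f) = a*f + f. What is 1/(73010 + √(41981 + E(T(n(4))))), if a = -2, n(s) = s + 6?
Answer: 73010/5330418019 - 13*√249/5330418019 ≈ 1.3658e-5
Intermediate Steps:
n(s) = 6 + s
T(f) = -f (T(f) = -2*f + f = -f)
1/(73010 + √(41981 + E(T(n(4))))) = 1/(73010 + √(41981 + (-(6 + 4))²)) = 1/(73010 + √(41981 + (-1*10)²)) = 1/(73010 + √(41981 + (-10)²)) = 1/(73010 + √(41981 + 100)) = 1/(73010 + √42081) = 1/(73010 + 13*√249)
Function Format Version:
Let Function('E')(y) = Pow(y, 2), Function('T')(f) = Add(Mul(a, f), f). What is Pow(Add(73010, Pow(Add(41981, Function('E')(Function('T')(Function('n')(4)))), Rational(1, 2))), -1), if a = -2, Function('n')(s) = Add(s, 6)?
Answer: Add(Rational(73010, 5330418019), Mul(Rational(-13, 5330418019), Pow(249, Rational(1, 2)))) ≈ 1.3658e-5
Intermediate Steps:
Function('n')(s) = Add(6, s)
Function('T')(f) = Mul(-1, f) (Function('T')(f) = Add(Mul(-2, f), f) = Mul(-1, f))
Pow(Add(73010, Pow(Add(41981, Function('E')(Function('T')(Function('n')(4)))), Rational(1, 2))), -1) = Pow(Add(73010, Pow(Add(41981, Pow(Mul(-1, Add(6, 4)), 2)), Rational(1, 2))), -1) = Pow(Add(73010, Pow(Add(41981, Pow(Mul(-1, 10), 2)), Rational(1, 2))), -1) = Pow(Add(73010, Pow(Add(41981, Pow(-10, 2)), Rational(1, 2))), -1) = Pow(Add(73010, Pow(Add(41981, 100), Rational(1, 2))), -1) = Pow(Add(73010, Pow(42081, Rational(1, 2))), -1) = Pow(Add(73010, Mul(13, Pow(249, Rational(1, 2)))), -1)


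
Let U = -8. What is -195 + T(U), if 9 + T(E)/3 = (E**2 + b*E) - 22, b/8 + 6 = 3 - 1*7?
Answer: 1824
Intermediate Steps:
b = -80 (b = -48 + 8*(3 - 1*7) = -48 + 8*(3 - 7) = -48 + 8*(-4) = -48 - 32 = -80)
T(E) = -93 - 240*E + 3*E**2 (T(E) = -27 + 3*((E**2 - 80*E) - 22) = -27 + 3*(-22 + E**2 - 80*E) = -27 + (-66 - 240*E + 3*E**2) = -93 - 240*E + 3*E**2)
-195 + T(U) = -195 + (-93 - 240*(-8) + 3*(-8)**2) = -195 + (-93 + 1920 + 3*64) = -195 + (-93 + 1920 + 192) = -195 + 2019 = 1824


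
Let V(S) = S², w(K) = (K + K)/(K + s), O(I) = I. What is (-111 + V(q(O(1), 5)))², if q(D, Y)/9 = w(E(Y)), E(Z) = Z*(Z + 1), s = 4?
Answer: 1666354041/83521 ≈ 19951.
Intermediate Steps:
E(Z) = Z*(1 + Z)
w(K) = 2*K/(4 + K) (w(K) = (K + K)/(K + 4) = (2*K)/(4 + K) = 2*K/(4 + K))
q(D, Y) = 18*Y*(1 + Y)/(4 + Y*(1 + Y)) (q(D, Y) = 9*(2*(Y*(1 + Y))/(4 + Y*(1 + Y))) = 9*(2*Y*(1 + Y)/(4 + Y*(1 + Y))) = 18*Y*(1 + Y)/(4 + Y*(1 + Y)))
(-111 + V(q(O(1), 5)))² = (-111 + (18*5*(1 + 5)/(4 + 5*(1 + 5)))²)² = (-111 + (18*5*6/(4 + 5*6))²)² = (-111 + (18*5*6/(4 + 30))²)² = (-111 + (18*5*6/34)²)² = (-111 + (18*5*(1/34)*6)²)² = (-111 + (270/17)²)² = (-111 + 72900/289)² = (40821/289)² = 1666354041/83521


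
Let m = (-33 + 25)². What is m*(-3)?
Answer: -192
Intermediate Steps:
m = 64 (m = (-8)² = 64)
m*(-3) = 64*(-3) = -192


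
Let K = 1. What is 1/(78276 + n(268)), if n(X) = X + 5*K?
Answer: 1/78549 ≈ 1.2731e-5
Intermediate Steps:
n(X) = 5 + X (n(X) = X + 5*1 = X + 5 = 5 + X)
1/(78276 + n(268)) = 1/(78276 + (5 + 268)) = 1/(78276 + 273) = 1/78549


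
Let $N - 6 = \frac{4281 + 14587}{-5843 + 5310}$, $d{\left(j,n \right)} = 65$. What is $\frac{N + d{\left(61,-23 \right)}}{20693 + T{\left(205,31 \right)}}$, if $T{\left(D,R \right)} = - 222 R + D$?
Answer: $\frac{6325}{2490176} \approx 0.00254$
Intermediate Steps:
$T{\left(D,R \right)} = D - 222 R$
$N = - \frac{15670}{533}$ ($N = 6 + \frac{4281 + 14587}{-5843 + 5310} = 6 + \frac{18868}{-533} = 6 + 18868 \left(- \frac{1}{533}\right) = 6 - \frac{18868}{533} = - \frac{15670}{533} \approx -29.4$)
$\frac{N + d{\left(61,-23 \right)}}{20693 + T{\left(205,31 \right)}} = \frac{- \frac{15670}{533} + 65}{20693 + \left(205 - 6882\right)} = \frac{18975}{533 \left(20693 + \left(205 - 6882\right)\right)} = \frac{18975}{533 \left(20693 - 6677\right)} = \frac{18975}{533 \cdot 14016} = \frac{18975}{533} \cdot \frac{1}{14016} = \frac{6325}{2490176}$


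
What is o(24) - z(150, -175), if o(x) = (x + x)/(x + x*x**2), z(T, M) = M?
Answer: 100977/577 ≈ 175.00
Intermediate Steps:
o(x) = 2*x/(x + x**3) (o(x) = (2*x)/(x + x**3) = 2*x/(x + x**3))
o(24) - z(150, -175) = 2/(1 + 24**2) - 1*(-175) = 2/(1 + 576) + 175 = 2/577 + 175 = 100977/577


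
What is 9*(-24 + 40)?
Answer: 144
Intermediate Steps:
9*(-24 + 40) = 9*16 = 144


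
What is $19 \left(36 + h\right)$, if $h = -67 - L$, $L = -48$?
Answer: $323$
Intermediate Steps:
$h = -19$ ($h = -67 - -48 = -67 + 48 = -19$)
$19 \left(36 + h\right) = 19 \left(36 - 19\right) = 19 \cdot 17 = 323$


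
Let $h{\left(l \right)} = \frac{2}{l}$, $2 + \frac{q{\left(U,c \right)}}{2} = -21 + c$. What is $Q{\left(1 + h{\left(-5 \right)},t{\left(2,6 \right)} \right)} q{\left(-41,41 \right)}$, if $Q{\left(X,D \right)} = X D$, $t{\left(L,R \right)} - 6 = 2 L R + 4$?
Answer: $\frac{3672}{5} \approx 734.4$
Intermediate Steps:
$q{\left(U,c \right)} = -46 + 2 c$ ($q{\left(U,c \right)} = -4 + 2 \left(-21 + c\right) = -4 + \left(-42 + 2 c\right) = -46 + 2 c$)
$t{\left(L,R \right)} = 10 + 2 L R$ ($t{\left(L,R \right)} = 6 + \left(2 L R + 4\right) = 6 + \left(4 + 2 L R\right) = 10 + 2 L R$)
$Q{\left(X,D \right)} = D X$
$Q{\left(1 + h{\left(-5 \right)},t{\left(2,6 \right)} \right)} q{\left(-41,41 \right)} = \left(10 + 2 \cdot 2 \cdot 6\right) \left(1 + \frac{2}{-5}\right) \left(-46 + 2 \cdot 41\right) = \left(10 + 24\right) \left(1 + 2 \left(- \frac{1}{5}\right)\right) \left(-46 + 82\right) = 34 \left(1 - \frac{2}{5}\right) 36 = 34 \cdot \frac{3}{5} \cdot 36 = \frac{102}{5} \cdot 36 = \frac{3672}{5}$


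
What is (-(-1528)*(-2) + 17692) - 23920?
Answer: -9284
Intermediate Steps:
(-(-1528)*(-2) + 17692) - 23920 = (-764*4 + 17692) - 23920 = (-3056 + 17692) - 23920 = 14636 - 23920 = -9284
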